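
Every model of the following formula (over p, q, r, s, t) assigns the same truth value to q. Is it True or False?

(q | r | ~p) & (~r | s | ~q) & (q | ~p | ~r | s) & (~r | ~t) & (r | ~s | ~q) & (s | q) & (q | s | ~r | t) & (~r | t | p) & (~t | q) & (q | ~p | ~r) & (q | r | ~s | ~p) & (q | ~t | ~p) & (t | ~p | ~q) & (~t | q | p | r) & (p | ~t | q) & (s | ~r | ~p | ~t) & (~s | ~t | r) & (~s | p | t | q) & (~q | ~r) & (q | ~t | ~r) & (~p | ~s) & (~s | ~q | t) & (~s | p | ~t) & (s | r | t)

Suppose q = 0.
The clause (s) is unit, so s = 1.
The clause (~t) is unit, so t = 0.
The clause (p) is unit, so p = 1.
But (~p) is also a unit clause — contradiction.
So every satisfying assignment has q = True.

True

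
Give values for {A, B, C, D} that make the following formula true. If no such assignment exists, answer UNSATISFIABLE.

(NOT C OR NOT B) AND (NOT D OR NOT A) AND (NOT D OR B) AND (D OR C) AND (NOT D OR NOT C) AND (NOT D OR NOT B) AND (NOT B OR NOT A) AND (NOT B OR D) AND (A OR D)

A ↦ true,  B ↦ false,  C ↦ true,  D ↦ false

Try C = true.
From the singleton clause (NOT B), B = false.
From the singleton clause (NOT D), D = false.
From the singleton clause (A), A = true.
Every clause now holds.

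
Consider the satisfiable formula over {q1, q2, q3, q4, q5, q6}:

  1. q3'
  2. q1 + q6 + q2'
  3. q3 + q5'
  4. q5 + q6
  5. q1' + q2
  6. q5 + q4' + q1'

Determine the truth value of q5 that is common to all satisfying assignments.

False

Suppose q5 = 1.
Unit clause (q3') forces q3 = 0.
Now (q3) is unsatisfied and unit — conflict.
So every satisfying assignment has q5 = False.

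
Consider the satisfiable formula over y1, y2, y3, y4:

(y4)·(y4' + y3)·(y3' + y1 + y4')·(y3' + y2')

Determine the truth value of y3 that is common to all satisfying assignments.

True

Suppose y3 = 0.
The clause (y4) is unit, so y4 = 1.
That conflicts with the unit clause (y4').
So every satisfying assignment has y3 = True.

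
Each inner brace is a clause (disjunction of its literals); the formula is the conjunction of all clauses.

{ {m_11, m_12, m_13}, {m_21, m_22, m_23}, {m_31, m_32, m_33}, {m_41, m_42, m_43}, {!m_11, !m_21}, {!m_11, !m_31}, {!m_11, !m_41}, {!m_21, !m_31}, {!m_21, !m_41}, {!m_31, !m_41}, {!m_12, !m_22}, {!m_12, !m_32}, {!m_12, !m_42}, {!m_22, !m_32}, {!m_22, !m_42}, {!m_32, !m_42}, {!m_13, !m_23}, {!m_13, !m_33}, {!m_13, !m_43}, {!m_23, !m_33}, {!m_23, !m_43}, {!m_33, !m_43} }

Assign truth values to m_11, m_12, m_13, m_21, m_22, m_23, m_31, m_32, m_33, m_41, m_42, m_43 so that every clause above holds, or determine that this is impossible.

UNSATISFIABLE

Case m_11 = false:
Case m_12 = true:
Unit clause (!m_22) forces m_22 = false.
Unit clause (!m_32) forces m_32 = false.
Unit clause (!m_42) forces m_42 = false.
Case m_21 = true:
Unit clause (!m_31) forces m_31 = false.
Unit clause (m_33) forces m_33 = true.
Unit clause (!m_41) forces m_41 = false.
Unit clause (m_43) forces m_43 = true.
But (!m_43) is also a unit clause — contradiction.
That branch fails; take m_21 = false instead.
Unit clause (m_23) forces m_23 = true.
Unit clause (!m_13) forces m_13 = false.
Unit clause (!m_33) forces m_33 = false.
Unit clause (m_31) forces m_31 = true.
Unit clause (!m_41) forces m_41 = false.
Unit clause (m_43) forces m_43 = true.
But (!m_43) is also a unit clause — contradiction.
Neither m_21 = true nor m_21 = false works.
That branch fails; take m_12 = false instead.
Unit clause (m_13) forces m_13 = true.
Unit clause (!m_23) forces m_23 = false.
Unit clause (!m_33) forces m_33 = false.
Unit clause (!m_43) forces m_43 = false.
Case m_21 = true:
Unit clause (!m_31) forces m_31 = false.
Unit clause (m_32) forces m_32 = true.
Unit clause (!m_41) forces m_41 = false.
Unit clause (m_42) forces m_42 = true.
But (!m_42) is also a unit clause — contradiction.
That branch fails; take m_21 = false instead.
Unit clause (m_22) forces m_22 = true.
Unit clause (!m_32) forces m_32 = false.
Unit clause (m_31) forces m_31 = true.
Unit clause (!m_41) forces m_41 = false.
Unit clause (m_42) forces m_42 = true.
But (!m_42) is also a unit clause — contradiction.
Neither m_21 = true nor m_21 = false works.
Neither m_12 = true nor m_12 = false works.
That branch fails; take m_11 = true instead.
Unit clause (!m_21) forces m_21 = false.
Unit clause (!m_31) forces m_31 = false.
Unit clause (!m_41) forces m_41 = false.
Case m_22 = true:
Unit clause (!m_12) forces m_12 = false.
Unit clause (!m_32) forces m_32 = false.
Unit clause (m_33) forces m_33 = true.
Unit clause (!m_42) forces m_42 = false.
Unit clause (m_43) forces m_43 = true.
But (!m_43) is also a unit clause — contradiction.
That branch fails; take m_22 = false instead.
Unit clause (m_23) forces m_23 = true.
Unit clause (!m_13) forces m_13 = false.
Unit clause (!m_33) forces m_33 = false.
Unit clause (m_32) forces m_32 = true.
Unit clause (!m_12) forces m_12 = false.
Unit clause (!m_42) forces m_42 = false.
Unit clause (m_43) forces m_43 = true.
But (!m_43) is also a unit clause — contradiction.
Neither m_22 = true nor m_22 = false works.
Neither m_11 = true nor m_11 = false works.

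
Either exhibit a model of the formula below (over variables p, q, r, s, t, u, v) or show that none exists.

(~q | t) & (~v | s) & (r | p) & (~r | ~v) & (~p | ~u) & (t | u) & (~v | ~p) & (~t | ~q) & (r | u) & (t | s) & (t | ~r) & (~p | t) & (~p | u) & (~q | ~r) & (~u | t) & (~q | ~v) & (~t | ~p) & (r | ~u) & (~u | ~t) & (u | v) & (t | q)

Suppose q = 0.
(t) alone gives t = 1.
(~p) alone gives p = 0.
(r) alone gives r = 1.
(~v) alone gives v = 0.
(~u) alone gives u = 0.
Now (u) is unsatisfied and unit — conflict.
Undo q and try q = 1.
(t) alone gives t = 1.
Now (~t) is unsatisfied and unit — conflict.
Both values of q lead to a conflict.

UNSATISFIABLE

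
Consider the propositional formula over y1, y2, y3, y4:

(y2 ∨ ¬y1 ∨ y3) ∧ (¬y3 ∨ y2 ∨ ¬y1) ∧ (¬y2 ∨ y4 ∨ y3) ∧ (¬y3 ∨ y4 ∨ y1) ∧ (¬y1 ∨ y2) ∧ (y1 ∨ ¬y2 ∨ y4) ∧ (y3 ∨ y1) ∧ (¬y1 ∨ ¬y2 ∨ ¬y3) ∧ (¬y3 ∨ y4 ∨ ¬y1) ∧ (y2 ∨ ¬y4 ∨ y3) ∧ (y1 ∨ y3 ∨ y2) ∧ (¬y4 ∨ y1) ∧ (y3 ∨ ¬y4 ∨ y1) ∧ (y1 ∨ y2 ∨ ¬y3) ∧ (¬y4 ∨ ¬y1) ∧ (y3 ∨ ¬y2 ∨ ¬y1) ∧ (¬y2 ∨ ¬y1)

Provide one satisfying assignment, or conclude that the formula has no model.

Try y1 = False.
Unit clause (y3) forces y3 = True.
Unit clause (y4) forces y4 = True.
But (¬y4) is also a unit clause — contradiction.
So y1 must be the other value — set y1 = True.
Unit clause (y2) forces y2 = True.
But (¬y2) is also a unit clause — contradiction.
Neither y1 = True nor y1 = False works.

UNSATISFIABLE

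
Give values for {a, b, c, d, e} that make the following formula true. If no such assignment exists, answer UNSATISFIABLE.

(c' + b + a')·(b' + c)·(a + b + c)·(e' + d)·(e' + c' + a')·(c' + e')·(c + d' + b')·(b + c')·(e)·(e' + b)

From the singleton clause (e), e = 1.
From the singleton clause (d), d = 1.
From the singleton clause (c'), c = 0.
From the singleton clause (b'), b = 0.
That conflicts with the unit clause (b).

UNSATISFIABLE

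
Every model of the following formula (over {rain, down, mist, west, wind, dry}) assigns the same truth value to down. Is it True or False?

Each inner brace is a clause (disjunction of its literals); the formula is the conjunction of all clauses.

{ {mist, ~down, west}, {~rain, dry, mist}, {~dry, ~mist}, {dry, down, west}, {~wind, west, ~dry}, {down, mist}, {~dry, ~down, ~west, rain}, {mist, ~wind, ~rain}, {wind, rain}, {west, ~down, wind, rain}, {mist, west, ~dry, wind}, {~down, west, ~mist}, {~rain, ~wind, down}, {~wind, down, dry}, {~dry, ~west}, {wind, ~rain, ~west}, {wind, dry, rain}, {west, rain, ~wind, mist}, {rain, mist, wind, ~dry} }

True

Suppose down = 0.
(mist) alone gives mist = 1.
(~dry) alone gives dry = 0.
(west) alone gives west = 1.
(~wind) alone gives wind = 0.
(rain) alone gives rain = 1.
Now (~rain) is unsatisfied and unit — conflict.
So every satisfying assignment has down = True.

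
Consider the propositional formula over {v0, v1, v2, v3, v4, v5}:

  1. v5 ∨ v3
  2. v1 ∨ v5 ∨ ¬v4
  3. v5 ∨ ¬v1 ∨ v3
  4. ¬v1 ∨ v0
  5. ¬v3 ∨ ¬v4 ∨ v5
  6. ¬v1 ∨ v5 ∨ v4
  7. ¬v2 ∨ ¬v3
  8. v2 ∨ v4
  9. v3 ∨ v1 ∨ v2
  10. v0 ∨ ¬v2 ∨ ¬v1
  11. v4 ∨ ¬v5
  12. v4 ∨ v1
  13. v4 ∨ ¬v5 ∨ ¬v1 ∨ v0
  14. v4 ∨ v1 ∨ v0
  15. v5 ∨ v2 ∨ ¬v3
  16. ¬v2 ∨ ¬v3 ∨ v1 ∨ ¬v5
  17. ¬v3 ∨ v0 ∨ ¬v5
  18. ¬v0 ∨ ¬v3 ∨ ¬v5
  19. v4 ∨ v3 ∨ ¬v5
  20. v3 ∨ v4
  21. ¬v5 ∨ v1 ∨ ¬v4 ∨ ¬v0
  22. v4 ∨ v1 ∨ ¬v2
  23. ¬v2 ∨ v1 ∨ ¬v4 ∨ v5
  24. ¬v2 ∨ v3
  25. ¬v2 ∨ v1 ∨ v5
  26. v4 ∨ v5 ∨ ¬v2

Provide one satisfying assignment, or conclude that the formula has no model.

v0=True; v1=True; v2=False; v3=False; v4=True; v5=True

Branch on v5: set v5 = True.
Unit clause (v4) forces v4 = True.
Branch on v1: set v1 = True.
Unit clause (v0) forces v0 = True.
Unit clause (¬v3) forces v3 = False.
Unit clause (¬v2) forces v2 = False.
Every clause now holds.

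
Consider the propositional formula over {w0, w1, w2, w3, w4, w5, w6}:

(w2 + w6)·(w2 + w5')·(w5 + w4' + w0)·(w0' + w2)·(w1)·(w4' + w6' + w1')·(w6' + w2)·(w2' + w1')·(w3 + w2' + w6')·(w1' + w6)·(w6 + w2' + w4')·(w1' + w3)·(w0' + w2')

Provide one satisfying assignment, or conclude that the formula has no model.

UNSATISFIABLE

From the singleton clause (w1), w1 = 1.
From the singleton clause (w2'), w2 = 0.
From the singleton clause (w6), w6 = 1.
But (w6') is also a unit clause — contradiction.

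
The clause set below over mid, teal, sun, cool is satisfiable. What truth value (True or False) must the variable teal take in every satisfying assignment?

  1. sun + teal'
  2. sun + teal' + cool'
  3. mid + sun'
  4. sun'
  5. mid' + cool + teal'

Suppose teal = 1.
Unit clause (sun) forces sun = 1.
That conflicts with the unit clause (sun').
So every satisfying assignment has teal = False.

False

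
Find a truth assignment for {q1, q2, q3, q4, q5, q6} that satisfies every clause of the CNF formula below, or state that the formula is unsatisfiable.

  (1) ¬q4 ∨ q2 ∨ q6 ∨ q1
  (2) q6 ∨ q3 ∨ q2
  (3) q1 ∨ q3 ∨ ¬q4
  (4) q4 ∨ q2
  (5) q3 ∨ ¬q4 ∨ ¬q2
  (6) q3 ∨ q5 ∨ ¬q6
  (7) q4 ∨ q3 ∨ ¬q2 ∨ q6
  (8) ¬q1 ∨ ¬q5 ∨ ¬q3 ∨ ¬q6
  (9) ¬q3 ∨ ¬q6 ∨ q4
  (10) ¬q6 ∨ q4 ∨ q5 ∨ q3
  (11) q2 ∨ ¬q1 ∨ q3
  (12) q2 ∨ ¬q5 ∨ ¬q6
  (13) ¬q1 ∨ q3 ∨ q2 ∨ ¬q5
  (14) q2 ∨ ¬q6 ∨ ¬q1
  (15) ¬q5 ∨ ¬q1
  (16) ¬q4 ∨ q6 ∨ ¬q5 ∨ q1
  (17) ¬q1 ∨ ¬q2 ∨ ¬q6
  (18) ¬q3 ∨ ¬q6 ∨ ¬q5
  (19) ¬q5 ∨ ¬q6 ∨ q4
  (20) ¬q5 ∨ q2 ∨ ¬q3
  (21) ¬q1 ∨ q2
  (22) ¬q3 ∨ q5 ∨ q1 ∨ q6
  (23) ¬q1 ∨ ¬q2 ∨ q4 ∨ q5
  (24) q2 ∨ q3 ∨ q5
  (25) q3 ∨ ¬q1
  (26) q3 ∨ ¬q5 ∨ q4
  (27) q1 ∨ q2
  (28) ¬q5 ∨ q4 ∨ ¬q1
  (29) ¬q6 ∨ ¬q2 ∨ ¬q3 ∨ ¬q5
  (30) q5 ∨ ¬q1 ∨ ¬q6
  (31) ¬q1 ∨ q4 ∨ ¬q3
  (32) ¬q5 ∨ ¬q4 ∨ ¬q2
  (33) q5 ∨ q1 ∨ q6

Suppose q4 = False.
Unit clause (q2) forces q2 = True.
Suppose q3 = True.
Unit clause (¬q6) forces q6 = False.
Unit clause (¬q1) forces q1 = False.
Unit clause (q5) forces q5 = True.
Every clause now holds.

q1=False, q2=True, q3=True, q4=False, q5=True, q6=False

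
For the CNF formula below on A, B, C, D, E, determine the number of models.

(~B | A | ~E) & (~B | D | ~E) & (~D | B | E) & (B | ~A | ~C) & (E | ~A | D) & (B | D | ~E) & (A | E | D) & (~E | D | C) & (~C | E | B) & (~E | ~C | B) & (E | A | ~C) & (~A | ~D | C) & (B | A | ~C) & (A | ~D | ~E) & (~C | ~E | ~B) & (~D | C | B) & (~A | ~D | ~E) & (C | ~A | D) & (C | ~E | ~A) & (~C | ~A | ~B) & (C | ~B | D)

There are 2^5 = 32 truth assignments over (A, B, C, D, E).
Split on B. With B = 1, the clauses containing B are satisfied and ~B drops from the rest; 1 of the 2^4 = 16 assignments to the other variables satisfy what remains.
With B = 0, by the same count on the reduced clause set, 0 assignments work.
(One model: A=F, B=T, C=F, D=T, E=F.)
Total: 1 + 0 = 1.

1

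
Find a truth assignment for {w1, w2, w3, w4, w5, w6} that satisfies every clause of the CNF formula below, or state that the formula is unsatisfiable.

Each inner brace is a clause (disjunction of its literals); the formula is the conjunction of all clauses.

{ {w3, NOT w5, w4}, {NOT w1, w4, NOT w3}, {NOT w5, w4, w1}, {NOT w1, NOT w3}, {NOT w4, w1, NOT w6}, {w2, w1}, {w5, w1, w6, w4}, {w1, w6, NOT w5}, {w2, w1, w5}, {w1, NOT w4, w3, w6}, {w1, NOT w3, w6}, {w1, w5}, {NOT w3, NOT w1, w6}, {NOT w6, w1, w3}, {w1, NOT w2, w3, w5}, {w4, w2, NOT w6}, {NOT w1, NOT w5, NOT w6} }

w1 ↦ true; w2 ↦ true; w3 ↦ false; w4 ↦ false; w5 ↦ false; w6 ↦ false

Suppose w1 = true.
From the singleton clause (NOT w3), w3 = false.
Suppose w5 = false.
Suppose w4 = false.
Suppose w2 = true.
Every clause is now satisfied; w6 is unconstrained.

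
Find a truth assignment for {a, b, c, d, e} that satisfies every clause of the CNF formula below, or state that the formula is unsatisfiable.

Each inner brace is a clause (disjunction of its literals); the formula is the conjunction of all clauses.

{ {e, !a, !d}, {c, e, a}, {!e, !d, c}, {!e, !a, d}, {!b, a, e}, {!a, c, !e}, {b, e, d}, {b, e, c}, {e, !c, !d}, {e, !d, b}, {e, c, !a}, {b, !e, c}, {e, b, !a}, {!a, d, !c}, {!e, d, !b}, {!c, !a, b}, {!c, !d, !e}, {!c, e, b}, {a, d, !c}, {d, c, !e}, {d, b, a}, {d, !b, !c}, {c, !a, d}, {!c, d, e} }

Branch on e: set e = true.
Branch on d: set d = false.
From the singleton clause (!a), a = false.
From the singleton clause (!b), b = false.
But (b) is also a unit clause — contradiction.
That branch fails; take d = true instead.
From the singleton clause (c), c = true.
But (!c) is also a unit clause — contradiction.
Both values of d lead to a conflict.
That branch fails; take e = false instead.
Branch on a: set a = false.
From the singleton clause (c), c = true.
From the singleton clause (!b), b = false.
But (b) is also a unit clause — contradiction.
That branch fails; take a = true instead.
From the singleton clause (!d), d = false.
From the singleton clause (b), b = true.
From the singleton clause (c), c = true.
But (!c) is also a unit clause — contradiction.
Both values of a lead to a conflict.
Both values of e lead to a conflict.

UNSATISFIABLE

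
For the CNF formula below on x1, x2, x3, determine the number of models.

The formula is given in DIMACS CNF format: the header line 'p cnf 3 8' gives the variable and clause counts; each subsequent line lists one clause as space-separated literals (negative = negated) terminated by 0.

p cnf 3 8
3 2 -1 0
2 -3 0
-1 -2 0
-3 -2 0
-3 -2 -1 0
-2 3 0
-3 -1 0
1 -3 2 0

1

There are 2^3 = 8 truth assignments over (x1, x2, x3).
Split on x1. With x1 = True, the clauses containing x1 are satisfied and ¬x1 drops from the rest; 0 of the 2^2 = 4 assignments to the other variables satisfy what remains.
With x1 = False, by the same count on the reduced clause set, 1 assignment works.
Total: 0 + 1 = 1.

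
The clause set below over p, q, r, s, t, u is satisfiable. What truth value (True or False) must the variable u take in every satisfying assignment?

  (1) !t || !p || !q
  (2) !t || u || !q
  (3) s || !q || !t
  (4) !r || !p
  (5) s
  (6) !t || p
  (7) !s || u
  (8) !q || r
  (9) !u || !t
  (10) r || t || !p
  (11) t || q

Suppose u = false.
From the singleton clause (s), s = true.
That conflicts with the unit clause (!s).
So every satisfying assignment has u = True.

True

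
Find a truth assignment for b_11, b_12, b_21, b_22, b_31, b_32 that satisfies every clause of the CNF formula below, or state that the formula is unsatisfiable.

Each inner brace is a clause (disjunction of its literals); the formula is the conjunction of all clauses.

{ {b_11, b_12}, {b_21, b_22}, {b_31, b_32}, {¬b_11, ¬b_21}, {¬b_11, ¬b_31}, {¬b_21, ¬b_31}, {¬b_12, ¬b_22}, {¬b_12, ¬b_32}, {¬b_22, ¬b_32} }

Try b_11 = True.
The clause (¬b_21) is unit, so b_21 = False.
The clause (b_22) is unit, so b_22 = True.
The clause (¬b_31) is unit, so b_31 = False.
The clause (b_32) is unit, so b_32 = True.
Now (¬b_32) is unsatisfied and unit — conflict.
Backtrack on b_11: now try b_11 = False.
The clause (b_12) is unit, so b_12 = True.
The clause (¬b_22) is unit, so b_22 = False.
The clause (b_21) is unit, so b_21 = True.
The clause (¬b_31) is unit, so b_31 = False.
The clause (b_32) is unit, so b_32 = True.
Now (¬b_32) is unsatisfied and unit — conflict.
Neither b_11 = True nor b_11 = False works.

UNSATISFIABLE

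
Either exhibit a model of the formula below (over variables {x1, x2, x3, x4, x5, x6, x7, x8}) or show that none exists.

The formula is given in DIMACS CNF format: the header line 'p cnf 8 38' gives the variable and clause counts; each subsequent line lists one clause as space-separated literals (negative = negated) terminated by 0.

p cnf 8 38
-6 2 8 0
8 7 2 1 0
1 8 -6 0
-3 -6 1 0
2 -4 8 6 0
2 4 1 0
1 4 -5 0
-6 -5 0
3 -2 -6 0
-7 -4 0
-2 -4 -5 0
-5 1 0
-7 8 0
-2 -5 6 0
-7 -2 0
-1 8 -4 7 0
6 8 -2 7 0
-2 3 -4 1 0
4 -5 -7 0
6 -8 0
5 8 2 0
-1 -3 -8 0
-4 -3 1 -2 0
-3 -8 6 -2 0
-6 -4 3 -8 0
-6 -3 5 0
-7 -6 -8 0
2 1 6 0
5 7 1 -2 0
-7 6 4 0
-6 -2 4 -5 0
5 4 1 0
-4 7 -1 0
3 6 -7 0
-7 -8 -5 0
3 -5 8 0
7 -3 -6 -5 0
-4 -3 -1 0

x1=True, x2=False, x3=False, x4=False, x5=False, x6=True, x7=False, x8=True

Case x6 = True:
The clause (¬x5) is unit, so x5 = False.
The clause (¬x3) is unit, so x3 = False.
The clause (¬x2) is unit, so x2 = False.
The clause (x8) is unit, so x8 = True.
The clause (¬x4) is unit, so x4 = False.
The clause (x1) is unit, so x1 = True.
The clause (¬x7) is unit, so x7 = False.
Every clause now holds.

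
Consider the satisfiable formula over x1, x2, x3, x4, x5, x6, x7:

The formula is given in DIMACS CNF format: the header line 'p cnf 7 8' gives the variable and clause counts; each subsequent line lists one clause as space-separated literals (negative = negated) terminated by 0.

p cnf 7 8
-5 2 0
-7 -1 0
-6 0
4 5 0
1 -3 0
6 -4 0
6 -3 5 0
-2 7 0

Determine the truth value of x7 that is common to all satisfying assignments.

True

Suppose x7 = False.
The clause (¬x6) is unit, so x6 = False.
The clause (¬x4) is unit, so x4 = False.
The clause (x5) is unit, so x5 = True.
The clause (x2) is unit, so x2 = True.
That conflicts with the unit clause (¬x2).
So every satisfying assignment has x7 = True.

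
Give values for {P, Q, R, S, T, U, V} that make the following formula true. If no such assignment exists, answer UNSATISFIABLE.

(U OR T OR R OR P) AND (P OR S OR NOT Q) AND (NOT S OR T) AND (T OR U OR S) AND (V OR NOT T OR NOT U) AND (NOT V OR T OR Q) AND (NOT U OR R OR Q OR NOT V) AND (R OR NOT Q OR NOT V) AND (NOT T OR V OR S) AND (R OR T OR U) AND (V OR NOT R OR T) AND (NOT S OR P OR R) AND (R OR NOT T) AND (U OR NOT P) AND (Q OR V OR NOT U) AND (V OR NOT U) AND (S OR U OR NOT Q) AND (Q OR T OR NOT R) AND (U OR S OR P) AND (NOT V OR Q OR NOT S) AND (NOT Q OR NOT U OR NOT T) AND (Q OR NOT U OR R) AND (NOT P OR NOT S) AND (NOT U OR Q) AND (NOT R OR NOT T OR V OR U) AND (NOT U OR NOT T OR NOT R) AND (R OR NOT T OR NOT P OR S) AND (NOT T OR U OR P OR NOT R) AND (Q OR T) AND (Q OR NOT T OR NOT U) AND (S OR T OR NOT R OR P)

P: true, Q: true, R: true, S: false, T: false, U: true, V: true

Case S = false:
Case P = true:
From the singleton clause (U), U = true.
From the singleton clause (V), V = true.
From the singleton clause (Q), Q = true.
From the singleton clause (R), R = true.
From the singleton clause (NOT T), T = false.
All clauses are satisfied.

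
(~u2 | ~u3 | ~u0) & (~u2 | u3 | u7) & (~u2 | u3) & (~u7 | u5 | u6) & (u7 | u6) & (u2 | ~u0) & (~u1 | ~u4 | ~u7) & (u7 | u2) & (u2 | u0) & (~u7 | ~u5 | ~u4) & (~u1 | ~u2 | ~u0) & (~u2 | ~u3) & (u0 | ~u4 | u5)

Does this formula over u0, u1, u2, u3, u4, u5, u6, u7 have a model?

Unsatisfiable

Suppose u2 = 0.
Unit clause (~u0) forces u0 = 0.
That conflicts with the unit clause (u0).
That branch fails; take u2 = 1 instead.
Unit clause (u3) forces u3 = 1.
That conflicts with the unit clause (~u3).
Neither u2 = 1 nor u2 = 0 works.
No assignment satisfies every clause.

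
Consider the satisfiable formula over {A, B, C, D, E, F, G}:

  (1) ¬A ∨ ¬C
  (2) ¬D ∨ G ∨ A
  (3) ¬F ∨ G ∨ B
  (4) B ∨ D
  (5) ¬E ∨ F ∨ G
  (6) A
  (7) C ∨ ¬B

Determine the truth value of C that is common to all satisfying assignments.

Suppose C = True.
From the singleton clause (¬A), A = False.
Now (A) is unsatisfied and unit — conflict.
So every satisfying assignment has C = False.

False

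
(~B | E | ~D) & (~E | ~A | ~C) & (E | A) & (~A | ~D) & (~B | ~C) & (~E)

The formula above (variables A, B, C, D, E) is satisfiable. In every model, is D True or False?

False

Suppose D = 1.
Unit clause (~A) forces A = 0.
Unit clause (E) forces E = 1.
Now (~E) is unsatisfied and unit — conflict.
So every satisfying assignment has D = False.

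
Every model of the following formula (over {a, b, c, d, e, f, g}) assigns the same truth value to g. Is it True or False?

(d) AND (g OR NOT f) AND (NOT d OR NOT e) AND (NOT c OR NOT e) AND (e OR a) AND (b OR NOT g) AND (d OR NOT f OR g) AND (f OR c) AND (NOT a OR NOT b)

Suppose g = true.
Unit clause (d) forces d = true.
Unit clause (NOT e) forces e = false.
Unit clause (a) forces a = true.
Unit clause (b) forces b = true.
But (NOT b) is also a unit clause — contradiction.
So every satisfying assignment has g = False.

False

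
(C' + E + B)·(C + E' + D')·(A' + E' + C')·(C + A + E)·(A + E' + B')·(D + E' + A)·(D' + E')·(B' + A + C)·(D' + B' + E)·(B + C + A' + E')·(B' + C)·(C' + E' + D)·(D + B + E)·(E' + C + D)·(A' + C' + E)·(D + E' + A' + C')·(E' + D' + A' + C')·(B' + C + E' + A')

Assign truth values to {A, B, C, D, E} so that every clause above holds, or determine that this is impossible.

A ↦ 0, B ↦ 1, C ↦ 1, D ↦ 0, E ↦ 0

Branch on D: set D = 0.
Branch on E: set E = 0.
(B) alone gives B = 1.
(C) alone gives C = 1.
(A') alone gives A = 0.
This assignment satisfies each clause.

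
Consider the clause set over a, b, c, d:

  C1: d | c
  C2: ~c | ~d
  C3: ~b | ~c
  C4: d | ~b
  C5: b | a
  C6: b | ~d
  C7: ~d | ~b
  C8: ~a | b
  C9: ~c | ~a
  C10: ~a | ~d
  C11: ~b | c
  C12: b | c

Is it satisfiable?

No, unsatisfiable

Suppose d = 1.
From the singleton clause (~c), c = 0.
From the singleton clause (b), b = 1.
Now (~b) is unsatisfied and unit — conflict.
Backtrack on d: now try d = 0.
From the singleton clause (c), c = 1.
From the singleton clause (~b), b = 0.
From the singleton clause (a), a = 1.
Now (~a) is unsatisfied and unit — conflict.
Neither d = 1 nor d = 0 works.
No assignment satisfies every clause.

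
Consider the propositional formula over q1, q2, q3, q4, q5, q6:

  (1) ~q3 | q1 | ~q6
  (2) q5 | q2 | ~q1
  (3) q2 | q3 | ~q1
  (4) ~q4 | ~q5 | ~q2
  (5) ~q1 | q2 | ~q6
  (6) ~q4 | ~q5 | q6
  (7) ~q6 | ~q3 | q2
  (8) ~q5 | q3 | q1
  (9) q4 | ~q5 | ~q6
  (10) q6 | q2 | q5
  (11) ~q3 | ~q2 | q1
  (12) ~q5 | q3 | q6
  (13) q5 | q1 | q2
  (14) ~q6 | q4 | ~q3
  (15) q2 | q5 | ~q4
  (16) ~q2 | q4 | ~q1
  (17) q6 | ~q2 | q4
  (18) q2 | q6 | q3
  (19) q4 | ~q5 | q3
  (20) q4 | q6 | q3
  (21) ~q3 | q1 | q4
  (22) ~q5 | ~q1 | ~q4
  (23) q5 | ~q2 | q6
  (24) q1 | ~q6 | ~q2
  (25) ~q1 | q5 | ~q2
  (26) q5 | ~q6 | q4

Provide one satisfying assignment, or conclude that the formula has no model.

Branch on q3: set q3 = 1.
Branch on q1: set q1 = 1.
Branch on q5: set q5 = 1.
(~q4) alone gives q4 = 0.
(~q6) alone gives q6 = 0.
(~q2) alone gives q2 = 0.
This assignment satisfies each clause.

q1=1,  q2=0,  q3=1,  q4=0,  q5=1,  q6=0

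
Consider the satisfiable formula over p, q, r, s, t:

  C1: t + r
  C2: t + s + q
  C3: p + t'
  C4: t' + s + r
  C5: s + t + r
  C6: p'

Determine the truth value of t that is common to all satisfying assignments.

False

Suppose t = 1.
(p) alone gives p = 1.
Now (p') is unsatisfied and unit — conflict.
So every satisfying assignment has t = False.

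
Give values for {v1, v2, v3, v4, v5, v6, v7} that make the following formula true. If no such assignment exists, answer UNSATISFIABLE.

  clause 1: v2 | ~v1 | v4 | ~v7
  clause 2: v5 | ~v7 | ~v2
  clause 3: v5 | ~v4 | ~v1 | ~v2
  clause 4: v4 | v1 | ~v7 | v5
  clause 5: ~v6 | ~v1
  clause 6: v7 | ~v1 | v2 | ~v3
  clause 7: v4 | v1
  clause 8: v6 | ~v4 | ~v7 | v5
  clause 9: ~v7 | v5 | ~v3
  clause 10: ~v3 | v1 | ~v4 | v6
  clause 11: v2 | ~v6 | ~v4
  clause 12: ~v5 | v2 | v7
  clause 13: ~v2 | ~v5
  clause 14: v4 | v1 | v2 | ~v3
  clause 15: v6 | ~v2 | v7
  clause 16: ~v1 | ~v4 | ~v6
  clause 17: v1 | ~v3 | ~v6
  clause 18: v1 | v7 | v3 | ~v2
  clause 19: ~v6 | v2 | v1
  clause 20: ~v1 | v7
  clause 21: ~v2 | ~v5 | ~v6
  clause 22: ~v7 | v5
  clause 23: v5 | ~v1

v1=0; v2=0; v3=0; v4=1; v5=0; v6=0; v7=0

Suppose v6 = 0.
Suppose v4 = 1.
Suppose v7 = 0.
From the singleton clause (~v2), v2 = 0.
From the singleton clause (~v5), v5 = 0.
From the singleton clause (~v1), v1 = 0.
From the singleton clause (~v3), v3 = 0.
Every clause now holds.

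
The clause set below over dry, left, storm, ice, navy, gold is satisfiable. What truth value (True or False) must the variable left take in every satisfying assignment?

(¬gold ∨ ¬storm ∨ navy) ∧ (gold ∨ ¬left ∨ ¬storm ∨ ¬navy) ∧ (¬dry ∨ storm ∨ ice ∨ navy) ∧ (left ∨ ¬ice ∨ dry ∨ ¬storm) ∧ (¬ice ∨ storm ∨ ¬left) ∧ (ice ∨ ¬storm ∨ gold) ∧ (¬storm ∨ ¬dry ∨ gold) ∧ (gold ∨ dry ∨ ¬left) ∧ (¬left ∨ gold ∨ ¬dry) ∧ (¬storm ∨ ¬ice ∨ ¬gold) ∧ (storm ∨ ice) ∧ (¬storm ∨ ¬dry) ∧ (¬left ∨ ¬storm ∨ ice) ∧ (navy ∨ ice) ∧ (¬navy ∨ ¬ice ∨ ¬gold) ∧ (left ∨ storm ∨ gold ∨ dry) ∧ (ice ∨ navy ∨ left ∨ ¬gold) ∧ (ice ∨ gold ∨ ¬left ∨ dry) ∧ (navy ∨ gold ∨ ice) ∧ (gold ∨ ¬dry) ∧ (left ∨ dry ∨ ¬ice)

Suppose left = True.
Case ice = False:
From the singleton clause (storm), storm = True.
Now (¬storm) is unsatisfied and unit — conflict.
Backtrack on ice: now try ice = True.
From the singleton clause (storm), storm = True.
From the singleton clause (¬gold), gold = False.
From the singleton clause (¬navy), navy = False.
From the singleton clause (¬dry), dry = False.
Now (dry) is unsatisfied and unit — conflict.
Neither ice = True nor ice = False works.
So every satisfying assignment has left = False.

False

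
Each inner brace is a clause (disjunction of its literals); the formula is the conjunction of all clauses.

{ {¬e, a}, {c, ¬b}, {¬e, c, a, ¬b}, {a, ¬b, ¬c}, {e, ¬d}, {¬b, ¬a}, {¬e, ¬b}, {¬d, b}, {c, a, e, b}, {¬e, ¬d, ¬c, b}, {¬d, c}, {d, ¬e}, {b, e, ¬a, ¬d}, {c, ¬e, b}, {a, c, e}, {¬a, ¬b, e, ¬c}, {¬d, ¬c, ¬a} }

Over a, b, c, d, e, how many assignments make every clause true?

There are 2^5 = 32 truth assignments over (a, b, c, d, e).
Split on b. With b = True, the clauses containing b are satisfied and ¬b drops from the rest; 0 of the 2^4 = 16 assignments to the other variables satisfy what remains.
With b = False, by the same count on the reduced clause set, 3 assignments work.
(One model: a=F, b=F, c=T, d=F, e=F.)
Total: 0 + 3 = 3.

3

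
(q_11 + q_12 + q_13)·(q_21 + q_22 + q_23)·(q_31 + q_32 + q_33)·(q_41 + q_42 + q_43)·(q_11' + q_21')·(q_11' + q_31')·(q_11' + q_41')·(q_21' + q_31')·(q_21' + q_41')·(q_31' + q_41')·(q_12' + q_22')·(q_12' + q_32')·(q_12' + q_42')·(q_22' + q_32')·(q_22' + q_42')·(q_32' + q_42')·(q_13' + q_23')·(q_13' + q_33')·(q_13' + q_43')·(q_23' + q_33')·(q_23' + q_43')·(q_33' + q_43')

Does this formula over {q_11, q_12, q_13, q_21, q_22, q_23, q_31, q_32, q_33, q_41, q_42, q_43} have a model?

No

Suppose q_11 = 0.
Suppose q_12 = 1.
(q_22') alone gives q_22 = 0.
(q_32') alone gives q_32 = 0.
(q_42') alone gives q_42 = 0.
Suppose q_21 = 1.
(q_31') alone gives q_31 = 0.
(q_33) alone gives q_33 = 1.
(q_41') alone gives q_41 = 0.
(q_43) alone gives q_43 = 1.
But (q_43') is also a unit clause — contradiction.
So q_21 must be the other value — set q_21 = 0.
(q_23) alone gives q_23 = 1.
(q_13') alone gives q_13 = 0.
(q_33') alone gives q_33 = 0.
(q_31) alone gives q_31 = 1.
(q_41') alone gives q_41 = 0.
(q_43) alone gives q_43 = 1.
But (q_43') is also a unit clause — contradiction.
Either choice for q_21 ends in contradiction.
So q_12 must be the other value — set q_12 = 0.
(q_13) alone gives q_13 = 1.
(q_23') alone gives q_23 = 0.
(q_33') alone gives q_33 = 0.
(q_43') alone gives q_43 = 0.
Suppose q_21 = 1.
(q_31') alone gives q_31 = 0.
(q_32) alone gives q_32 = 1.
(q_41') alone gives q_41 = 0.
(q_42) alone gives q_42 = 1.
But (q_42') is also a unit clause — contradiction.
So q_21 must be the other value — set q_21 = 0.
(q_22) alone gives q_22 = 1.
(q_32') alone gives q_32 = 0.
(q_31) alone gives q_31 = 1.
(q_41') alone gives q_41 = 0.
(q_42) alone gives q_42 = 1.
But (q_42') is also a unit clause — contradiction.
Either choice for q_21 ends in contradiction.
Either choice for q_12 ends in contradiction.
So q_11 must be the other value — set q_11 = 1.
(q_21') alone gives q_21 = 0.
(q_31') alone gives q_31 = 0.
(q_41') alone gives q_41 = 0.
Suppose q_22 = 1.
(q_12') alone gives q_12 = 0.
(q_32') alone gives q_32 = 0.
(q_33) alone gives q_33 = 1.
(q_42') alone gives q_42 = 0.
(q_43) alone gives q_43 = 1.
But (q_43') is also a unit clause — contradiction.
So q_22 must be the other value — set q_22 = 0.
(q_23) alone gives q_23 = 1.
(q_13') alone gives q_13 = 0.
(q_33') alone gives q_33 = 0.
(q_32) alone gives q_32 = 1.
(q_12') alone gives q_12 = 0.
(q_42') alone gives q_42 = 0.
(q_43) alone gives q_43 = 1.
But (q_43') is also a unit clause — contradiction.
Either choice for q_22 ends in contradiction.
Either choice for q_11 ends in contradiction.
No assignment satisfies every clause.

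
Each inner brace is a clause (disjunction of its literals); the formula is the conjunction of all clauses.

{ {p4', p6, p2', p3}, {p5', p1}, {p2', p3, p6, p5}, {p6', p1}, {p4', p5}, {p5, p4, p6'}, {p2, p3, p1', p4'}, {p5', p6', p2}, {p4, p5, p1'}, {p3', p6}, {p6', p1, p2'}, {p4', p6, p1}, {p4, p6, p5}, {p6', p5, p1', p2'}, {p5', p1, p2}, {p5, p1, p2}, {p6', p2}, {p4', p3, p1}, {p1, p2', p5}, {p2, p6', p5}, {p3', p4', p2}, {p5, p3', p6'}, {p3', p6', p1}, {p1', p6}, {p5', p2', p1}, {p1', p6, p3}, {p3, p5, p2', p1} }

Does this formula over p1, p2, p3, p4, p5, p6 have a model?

Yes, satisfiable

Try p5 = 1.
From the singleton clause (p1), p1 = 1.
From the singleton clause (p6), p6 = 1.
From the singleton clause (p2), p2 = 1.
No clause remains; p3, p4 are free.
A satisfying assignment: p1: 1,  p2: 1,  p3: 1,  p4: 1,  p5: 1,  p6: 1.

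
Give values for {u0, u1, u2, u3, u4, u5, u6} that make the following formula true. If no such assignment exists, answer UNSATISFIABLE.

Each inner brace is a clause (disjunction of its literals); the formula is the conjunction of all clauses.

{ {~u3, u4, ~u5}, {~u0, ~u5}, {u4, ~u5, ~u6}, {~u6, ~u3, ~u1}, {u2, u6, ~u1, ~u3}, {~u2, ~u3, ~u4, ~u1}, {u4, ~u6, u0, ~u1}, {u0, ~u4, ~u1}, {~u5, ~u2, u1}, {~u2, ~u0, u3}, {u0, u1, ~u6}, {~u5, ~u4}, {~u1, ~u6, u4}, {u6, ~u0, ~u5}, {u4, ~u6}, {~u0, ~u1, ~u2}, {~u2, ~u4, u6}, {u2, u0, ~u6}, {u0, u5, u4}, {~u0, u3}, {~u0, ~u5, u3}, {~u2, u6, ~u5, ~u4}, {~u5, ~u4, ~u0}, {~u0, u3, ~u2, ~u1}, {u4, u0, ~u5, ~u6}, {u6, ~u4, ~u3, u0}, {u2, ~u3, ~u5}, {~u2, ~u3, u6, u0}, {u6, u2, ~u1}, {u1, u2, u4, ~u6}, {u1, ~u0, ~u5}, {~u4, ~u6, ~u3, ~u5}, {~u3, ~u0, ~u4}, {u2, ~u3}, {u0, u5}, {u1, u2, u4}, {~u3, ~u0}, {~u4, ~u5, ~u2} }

Case u0 = 0:
From the singleton clause (u5), u5 = 1.
From the singleton clause (~u4), u4 = 0.
From the singleton clause (~u3), u3 = 0.
From the singleton clause (~u6), u6 = 0.
Case u2 = 1:
From the singleton clause (u1), u1 = 1.
This assignment satisfies each clause.

u0 ↦ 0, u1 ↦ 1, u2 ↦ 1, u3 ↦ 0, u4 ↦ 0, u5 ↦ 1, u6 ↦ 0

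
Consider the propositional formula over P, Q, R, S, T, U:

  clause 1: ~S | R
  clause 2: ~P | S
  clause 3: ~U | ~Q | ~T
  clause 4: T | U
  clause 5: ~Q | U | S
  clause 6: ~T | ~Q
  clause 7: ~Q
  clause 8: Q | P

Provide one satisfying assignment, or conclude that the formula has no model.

(~Q) alone gives Q = 0.
(P) alone gives P = 1.
(S) alone gives S = 1.
(R) alone gives R = 1.
Suppose T = 1.
Every clause is now satisfied; U is unconstrained.

P ↦ 1,  Q ↦ 0,  R ↦ 1,  S ↦ 1,  T ↦ 1,  U ↦ 1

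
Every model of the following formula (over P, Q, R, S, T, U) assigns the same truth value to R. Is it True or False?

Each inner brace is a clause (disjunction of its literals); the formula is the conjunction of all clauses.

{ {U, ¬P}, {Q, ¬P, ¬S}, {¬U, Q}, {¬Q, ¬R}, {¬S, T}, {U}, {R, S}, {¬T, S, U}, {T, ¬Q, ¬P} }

False

Suppose R = True.
From the singleton clause (¬Q), Q = False.
From the singleton clause (¬U), U = False.
Now (U) is unsatisfied and unit — conflict.
So every satisfying assignment has R = False.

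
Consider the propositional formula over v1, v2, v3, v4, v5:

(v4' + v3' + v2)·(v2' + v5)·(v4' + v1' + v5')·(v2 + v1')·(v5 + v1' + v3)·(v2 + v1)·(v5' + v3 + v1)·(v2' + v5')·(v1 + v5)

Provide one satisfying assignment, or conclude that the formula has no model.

Try v2 = 0.
(v1') alone gives v1 = 0.
That conflicts with the unit clause (v1).
So v2 must be the other value — set v2 = 1.
(v5) alone gives v5 = 1.
That conflicts with the unit clause (v5').
Neither v2 = 1 nor v2 = 0 works.

UNSATISFIABLE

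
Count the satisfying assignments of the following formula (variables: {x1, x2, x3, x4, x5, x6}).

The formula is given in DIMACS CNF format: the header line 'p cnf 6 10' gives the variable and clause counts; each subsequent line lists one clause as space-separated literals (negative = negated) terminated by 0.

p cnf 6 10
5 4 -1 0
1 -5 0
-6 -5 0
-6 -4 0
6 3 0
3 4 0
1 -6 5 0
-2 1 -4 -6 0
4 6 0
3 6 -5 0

There are 2^6 = 64 truth assignments over (x1, x2, x3, x4, x5, x6).
Split on x6. With x6 = True, the clauses containing x6 are satisfied and ¬x6 drops from the rest; 0 of the 2^5 = 32 assignments to the other variables satisfy what remains.
With x6 = False, by the same count on the reduced clause set, 6 assignments work.
(One model: x1=F, x2=F, x3=T, x4=T, x5=F, x6=F.)
Total: 0 + 6 = 6.

6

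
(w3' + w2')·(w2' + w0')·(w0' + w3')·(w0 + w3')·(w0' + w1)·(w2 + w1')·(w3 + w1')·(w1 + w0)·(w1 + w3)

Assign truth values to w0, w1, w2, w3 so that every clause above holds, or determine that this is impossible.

UNSATISFIABLE

Branch on w3: set w3 = 0.
(w1') alone gives w1 = 0.
But (w1) is also a unit clause — contradiction.
Backtrack on w3: now try w3 = 1.
(w2') alone gives w2 = 0.
(w0') alone gives w0 = 0.
But (w0) is also a unit clause — contradiction.
Neither w3 = 1 nor w3 = 0 works.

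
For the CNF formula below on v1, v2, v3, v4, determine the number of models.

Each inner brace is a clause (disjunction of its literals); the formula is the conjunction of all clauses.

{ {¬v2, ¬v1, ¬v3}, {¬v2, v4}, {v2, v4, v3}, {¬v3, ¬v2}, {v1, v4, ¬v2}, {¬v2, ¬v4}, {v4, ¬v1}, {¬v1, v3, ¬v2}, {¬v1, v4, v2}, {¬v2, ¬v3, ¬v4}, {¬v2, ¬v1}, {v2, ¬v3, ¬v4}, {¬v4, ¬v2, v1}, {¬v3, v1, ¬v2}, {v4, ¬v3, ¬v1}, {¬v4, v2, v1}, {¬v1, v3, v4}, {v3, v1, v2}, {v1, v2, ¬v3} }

There are 2^4 = 16 truth assignments over (v1, v2, v3, v4).
Check each against the 19 clauses (columns in the order v1, v2, v3, v4):
  F F F F  ✗ fails (v2 ∨ v4 ∨ v3)
  F F F T  ✗ fails (¬v4 ∨ v2 ∨ v1)
  F F T F  ✗ fails (v1 ∨ v2 ∨ ¬v3)
  F F T T  ✗ fails (v2 ∨ ¬v3 ∨ ¬v4)
  F T F F  ✗ fails (¬v2 ∨ v4)
  F T F T  ✗ fails (¬v2 ∨ ¬v4)
  F T T F  ✗ fails (¬v2 ∨ v4)
  F T T T  ✗ fails (¬v3 ∨ ¬v2)
  T F F F  ✗ fails (v2 ∨ v4 ∨ v3)
  T F F T  ✓ satisfies all
  T F T F  ✗ fails (v4 ∨ ¬v1)
  T F T T  ✗ fails (v2 ∨ ¬v3 ∨ ¬v4)
  T T F F  ✗ fails (¬v2 ∨ v4)
  T T F T  ✗ fails (¬v2 ∨ ¬v4)
  T T T F  ✗ fails (¬v2 ∨ ¬v1 ∨ ¬v3)
  T T T T  ✗ fails (¬v2 ∨ ¬v1 ∨ ¬v3)
1 of the 16 rows is a model.

1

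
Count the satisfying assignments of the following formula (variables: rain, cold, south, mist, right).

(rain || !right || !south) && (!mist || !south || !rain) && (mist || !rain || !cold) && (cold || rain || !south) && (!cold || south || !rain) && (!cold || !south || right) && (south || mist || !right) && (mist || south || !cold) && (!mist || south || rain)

There are 2^5 = 32 truth assignments over (rain, cold, south, mist, right).
Split on cold. With cold = true, the clauses containing cold are satisfied and !cold drops from the rest; 0 of the 2^4 = 16 assignments to the other variables satisfy what remains.
With cold = false, by the same count on the reduced clause set, 6 assignments work.
(One model: rain=F, cold=F, south=F, mist=F, right=F.)
Total: 0 + 6 = 6.

6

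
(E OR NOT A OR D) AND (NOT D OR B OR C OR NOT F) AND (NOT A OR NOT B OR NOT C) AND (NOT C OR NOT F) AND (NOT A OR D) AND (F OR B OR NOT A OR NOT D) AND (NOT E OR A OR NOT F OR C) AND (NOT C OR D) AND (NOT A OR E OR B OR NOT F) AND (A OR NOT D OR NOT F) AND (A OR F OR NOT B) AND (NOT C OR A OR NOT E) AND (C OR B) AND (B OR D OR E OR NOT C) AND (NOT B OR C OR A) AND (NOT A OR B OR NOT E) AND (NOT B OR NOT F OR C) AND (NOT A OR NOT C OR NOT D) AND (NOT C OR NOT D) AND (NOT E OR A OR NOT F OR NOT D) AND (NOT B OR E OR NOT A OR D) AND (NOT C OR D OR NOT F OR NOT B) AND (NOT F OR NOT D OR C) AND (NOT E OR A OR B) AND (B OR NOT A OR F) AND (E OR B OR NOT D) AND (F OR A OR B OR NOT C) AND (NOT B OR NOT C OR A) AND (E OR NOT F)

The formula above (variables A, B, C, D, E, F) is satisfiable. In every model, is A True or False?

True

Suppose A = false.
Try C = false.
The clause (B) is unit, so B = true.
Now (NOT B) is unsatisfied and unit — conflict.
So C must be the other value — set C = true.
The clause (NOT F) is unit, so F = false.
The clause (D) is unit, so D = true.
Now (NOT D) is unsatisfied and unit — conflict.
Both values of C lead to a conflict.
So every satisfying assignment has A = True.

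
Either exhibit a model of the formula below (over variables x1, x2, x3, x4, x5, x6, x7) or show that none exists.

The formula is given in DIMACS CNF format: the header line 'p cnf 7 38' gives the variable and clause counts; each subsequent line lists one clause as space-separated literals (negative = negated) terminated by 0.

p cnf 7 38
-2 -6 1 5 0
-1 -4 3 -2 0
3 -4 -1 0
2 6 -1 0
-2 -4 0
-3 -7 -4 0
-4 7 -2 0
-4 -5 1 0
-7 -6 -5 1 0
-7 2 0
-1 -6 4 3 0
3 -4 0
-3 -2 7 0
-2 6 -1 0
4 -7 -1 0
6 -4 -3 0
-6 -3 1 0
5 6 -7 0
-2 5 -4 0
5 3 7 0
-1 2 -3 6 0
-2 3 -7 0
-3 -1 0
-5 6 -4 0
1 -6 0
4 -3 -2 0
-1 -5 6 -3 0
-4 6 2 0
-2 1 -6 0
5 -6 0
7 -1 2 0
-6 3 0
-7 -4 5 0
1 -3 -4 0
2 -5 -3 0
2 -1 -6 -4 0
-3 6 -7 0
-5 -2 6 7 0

x1=False; x2=False; x3=True; x4=False; x5=False; x6=False; x7=False

Branch on x2: set x2 = False.
The clause (¬x7) is unit, so x7 = False.
The clause (¬x1) is unit, so x1 = False.
The clause (¬x6) is unit, so x6 = False.
The clause (¬x4) is unit, so x4 = False.
Branch on x5: set x5 = False.
The clause (x3) is unit, so x3 = True.
This assignment satisfies each clause.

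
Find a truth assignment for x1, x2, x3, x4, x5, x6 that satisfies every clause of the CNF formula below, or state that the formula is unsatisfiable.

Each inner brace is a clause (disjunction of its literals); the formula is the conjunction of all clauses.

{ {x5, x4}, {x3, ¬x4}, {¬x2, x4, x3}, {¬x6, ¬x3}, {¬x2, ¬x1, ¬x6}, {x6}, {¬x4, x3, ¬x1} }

x1: False; x2: False; x3: False; x4: False; x5: True; x6: True

The clause (x6) is unit, so x6 = True.
The clause (¬x3) is unit, so x3 = False.
The clause (¬x4) is unit, so x4 = False.
The clause (x5) is unit, so x5 = True.
The clause (¬x2) is unit, so x2 = False.
All clauses hold; x1 can take either value.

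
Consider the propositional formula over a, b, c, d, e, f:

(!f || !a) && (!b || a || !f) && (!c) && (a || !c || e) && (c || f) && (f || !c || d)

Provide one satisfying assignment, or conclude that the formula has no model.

(!c) alone gives c = false.
(f) alone gives f = true.
(!a) alone gives a = false.
(!b) alone gives b = false.
Every clause is now satisfied; d, e are unconstrained.

a: false; b: false; c: false; d: true; e: false; f: true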